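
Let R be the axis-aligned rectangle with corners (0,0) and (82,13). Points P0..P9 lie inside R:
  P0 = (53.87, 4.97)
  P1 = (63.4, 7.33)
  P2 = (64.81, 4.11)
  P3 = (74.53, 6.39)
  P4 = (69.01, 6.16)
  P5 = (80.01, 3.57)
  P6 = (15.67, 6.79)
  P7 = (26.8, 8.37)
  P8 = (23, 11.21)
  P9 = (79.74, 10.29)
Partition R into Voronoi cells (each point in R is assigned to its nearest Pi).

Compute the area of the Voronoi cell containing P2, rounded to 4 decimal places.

1. box [0,82]×[0,13]: [(0, 0) (82, 0) (82, 13) (0, 13)]
2. ⊥bis P2·P0 via (59.34,4.54): [(58.9831, 0) (82, 0) (82, 13) (60.005, 13)]  |A|=292.577
3. ⊥bis P2·P1 via (64.105,5.72): [(59.2662, 3.6011) (58.9831, 0) (82, 0) (82, 13) (80.7302, 13)]  |A|=195.1804
4. ⊥bis P2·P3 via (69.67,5.25): [(69.0517, 7.8861) (59.2662, 3.6011) (58.9831, 0) (70.9015, 0)]  |A|=64.0076
5. ⊥bis P2·P4 via (66.91,5.135): [(66.1808, 6.629) (59.2662, 3.6011) (58.9831, 0) (69.4164, 0)]  |A|=46.6026
6. ⊥bis P2·P5 via (72.41,3.84): [(66.1808, 6.629) (59.2662, 3.6011) (58.9831, 0) (69.4164, 0)]  |A|=46.6026
7. ⊥bis P2·P6 via (40.24,5.45): [(66.1808, 6.629) (59.2662, 3.6011) (58.9831, 0) (69.4164, 0)]  |A|=46.6026
8. ⊥bis P2·P7 via (45.805,6.24): [(66.1808, 6.629) (59.2662, 3.6011) (58.9831, 0) (69.4164, 0)]  |A|=46.6026
9. ⊥bis P2·P8 via (43.905,7.66): [(66.1808, 6.629) (59.2662, 3.6011) (58.9831, 0) (69.4164, 0)]  |A|=46.6026
10. ⊥bis P2·P9 via (72.275,7.2): [(66.1808, 6.629) (59.2662, 3.6011) (58.9831, 0) (69.4164, 0)]  |A|=46.6026
11. canonical 4-gon: [(66.1808, 6.629) (59.2662, 3.6011) (58.9831, 0) (69.4164, 0)]
12. shoelace: 46.6026

Area of P2's cell: 46.6026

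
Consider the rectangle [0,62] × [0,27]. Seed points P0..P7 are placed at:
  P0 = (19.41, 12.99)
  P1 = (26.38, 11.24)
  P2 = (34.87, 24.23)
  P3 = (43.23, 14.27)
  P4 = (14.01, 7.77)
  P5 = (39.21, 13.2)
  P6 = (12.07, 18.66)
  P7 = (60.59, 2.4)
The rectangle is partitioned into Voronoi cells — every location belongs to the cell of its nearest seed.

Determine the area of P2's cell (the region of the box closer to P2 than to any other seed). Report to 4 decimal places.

1. box [0,62]×[0,27]: [(0, 0) (62, 0) (62, 27) (0, 27)]
2. ⊥bis P2·P0 via (27.14,18.61): [(40.6702, 0) (62, 0) (62, 27) (21.0402, 27)]  |A|=840.9106
3. ⊥bis P2·P1 via (30.625,17.735): [(25.1968, 21.2828) (57.7602, 0) (62, 0) (62, 27) (21.0402, 27)]  |A|=659.0494
4. ⊥bis P2·P3 via (39.05,19.25): [(25.1968, 21.2828) (34.3469, 15.3024) (48.2833, 27) (21.0402, 27)]  |A|=173.0666
5. ⊥bis P2·P4 via (24.44,16): [(25.1968, 21.2828) (34.3469, 15.3024) (48.2833, 27) (21.0402, 27)]  |A|=173.0666
6. ⊥bis P2·P5 via (37.04,18.715): [(25.1968, 21.2828) (32.0997, 16.7711) (39.6239, 19.7317) (48.2833, 27) (21.0402, 27)]  |A|=164.2148
7. ⊥bis P2·P6 via (23.47,21.445): [(22.6558, 24.7777) (25.1968, 21.2828) (32.0997, 16.7711) (39.6239, 19.7317) (48.2833, 27) (22.1129, 27)]  |A|=163.0228
8. ⊥bis P2·P7 via (47.73,13.315): [(22.6558, 24.7777) (25.1968, 21.2828) (32.0997, 16.7711) (39.6239, 19.7317) (48.2833, 27) (22.1129, 27)]  |A|=163.0228
9. canonical 6-gon: [(22.6558, 24.7777) (25.1968, 21.2828) (32.0997, 16.7711) (39.6239, 19.7317) (48.2833, 27) (22.1129, 27)]
10. shoelace: 163.0228

Area of P2's cell: 163.0228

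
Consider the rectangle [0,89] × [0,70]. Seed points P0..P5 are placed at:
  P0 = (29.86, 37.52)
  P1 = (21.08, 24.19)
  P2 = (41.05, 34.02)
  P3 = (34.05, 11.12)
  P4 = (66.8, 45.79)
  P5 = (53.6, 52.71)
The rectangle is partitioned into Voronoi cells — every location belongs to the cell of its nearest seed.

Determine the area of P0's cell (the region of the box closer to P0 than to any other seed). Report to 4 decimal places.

1. box [0,89]×[0,70]: [(0, 0) (89, 0) (89, 70) (0, 70)]
2. ⊥bis P0·P1 via (25.47,30.855): [(0, 47.6312) (72.3148, 0) (89, 0) (89, 70) (0, 70)]  |A|=4507.7806
3. ⊥bis P0·P2 via (35.455,35.77): [(0, 47.6312) (32.4746, 26.2413) (46.1614, 70) (0, 70)]  |A|=1373.1914
4. ⊥bis P0·P3 via (31.955,24.32): [(0, 47.6312) (32.4746, 26.2413) (46.1614, 70) (0, 70)]  |A|=1373.1914
5. ⊥bis P0·P4 via (48.33,41.655): [(0, 47.6312) (32.4746, 26.2413) (43.7268, 62.2162) (41.9842, 70) (0, 70)]  |A|=1356.9342
6. ⊥bis P0·P5 via (41.73,45.115): [(0, 47.6312) (32.4746, 26.2413) (39.4785, 48.6338) (25.8074, 70) (0, 70)]  |A|=1155.7467
7. canonical 5-gon: [(0, 47.6312) (32.4746, 26.2413) (39.4785, 48.6338) (25.8074, 70) (0, 70)]
8. shoelace: 1155.7467

Area of P0's cell: 1155.7467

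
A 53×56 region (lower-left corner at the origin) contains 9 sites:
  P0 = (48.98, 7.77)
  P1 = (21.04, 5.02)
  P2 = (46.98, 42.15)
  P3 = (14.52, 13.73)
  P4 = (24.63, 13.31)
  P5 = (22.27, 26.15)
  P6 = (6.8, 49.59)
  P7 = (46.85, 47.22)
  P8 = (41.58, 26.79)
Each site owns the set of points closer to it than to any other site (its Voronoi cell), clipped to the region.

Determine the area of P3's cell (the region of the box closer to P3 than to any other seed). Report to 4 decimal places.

1. box [0,53]×[0,56]: [(0, 0) (53, 0) (53, 56) (0, 56)]
2. ⊥bis P3·P0 via (31.75,10.75): [(0, 0) (29.8907, 0) (39.5762, 56) (0, 56)]  |A|=1945.0737
3. ⊥bis P3·P1 via (17.78,9.375): [(0, 0) (5.256, 0) (33.5545, 21.1832) (39.5762, 56) (0, 56)]  |A|=1684.1526
4. ⊥bis P3·P2 via (30.75,27.94): [(0, 0) (5.256, 0) (33.5545, 21.1832) (34.0677, 24.1507) (6.1824, 56) (0, 56)]  |A|=1152.3675
5. ⊥bis P3·P4 via (19.575,13.52): [(0, 0) (5.256, 0) (19.4549, 10.6288) (20.6531, 39.4722) (6.1824, 56) (0, 56)]  |A|=931.5156
6. ⊥bis P3·P5 via (18.395,19.94): [(0, 31.4184) (0, 0) (5.256, 0) (19.4549, 10.6288) (19.8052, 19.0601)]  |A|=419.209
7. ⊥bis P3·P6 via (10.66,31.66): [(2.4465, 29.8918) (0, 29.3651) (0, 0) (5.256, 0) (19.4549, 10.6288) (19.8052, 19.0601)]  |A|=416.6973
8. ⊥bis P3·P7 via (30.685,30.475): [(2.4465, 29.8918) (0, 29.3651) (0, 0) (5.256, 0) (19.4549, 10.6288) (19.8052, 19.0601)]  |A|=416.6973
9. ⊥bis P3·P8 via (28.05,20.26): [(2.4465, 29.8918) (0, 29.3651) (0, 0) (5.256, 0) (19.4549, 10.6288) (19.8052, 19.0601)]  |A|=416.6973
10. canonical 6-gon: [(2.4465, 29.8918) (0, 29.3651) (0, 0) (5.256, 0) (19.4549, 10.6288) (19.8052, 19.0601)]
11. shoelace: 416.6973

Area of P3's cell: 416.6973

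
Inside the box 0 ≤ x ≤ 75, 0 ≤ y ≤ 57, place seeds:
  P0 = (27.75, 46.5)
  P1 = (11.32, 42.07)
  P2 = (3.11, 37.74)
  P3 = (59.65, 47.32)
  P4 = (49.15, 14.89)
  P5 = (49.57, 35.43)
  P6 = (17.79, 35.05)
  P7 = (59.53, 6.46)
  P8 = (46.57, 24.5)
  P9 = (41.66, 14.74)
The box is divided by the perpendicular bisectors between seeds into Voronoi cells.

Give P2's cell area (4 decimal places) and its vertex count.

1. box [0,75]×[0,57]: [(0, 0) (75, 0) (75, 57) (0, 57)]
2. ⊥bis P2·P0 via (15.43,42.12): [(0, 0) (30.4045, 0) (10.1399, 57) (0, 57)]  |A|=1155.514
3. ⊥bis P2·P1 via (7.215,39.905): [(0, 53.5852) (0, 0) (28.2611, 0)]  |A|=757.1885
4. ⊥bis P2·P3 via (31.38,42.53): [(0, 53.5852) (0, 0) (28.2611, 0)]  |A|=757.1885
5. ⊥bis P2·P4 via (26.13,26.315): [(20.4347, 14.8396) (0, 53.5852) (0, 0) (13.0697, 0)]  |A|=644.4713
6. ⊥bis P2·P5 via (26.34,36.585): [(20.4347, 14.8396) (0, 53.5852) (0, 0) (13.0697, 0)]  |A|=644.4713
7. ⊥bis P2·P6 via (10.45,36.395): [(10.0932, 34.4478) (0, 53.5852) (0, 0) (3.7809, 0)]  |A|=335.544
8. ⊥bis P2·P7 via (31.32,22.1): [(10.0932, 34.4478) (0, 53.5852) (0, 0) (3.7809, 0)]  |A|=335.544
9. ⊥bis P2·P8 via (24.84,31.12): [(10.0932, 34.4478) (0, 53.5852) (0, 0) (3.7809, 0)]  |A|=335.544
10. ⊥bis P2·P9 via (22.385,26.24): [(10.0932, 34.4478) (0, 53.5852) (0, 0) (3.7809, 0)]  |A|=335.544
11. canonical 4-gon: [(10.0932, 34.4478) (0, 53.5852) (0, 0) (3.7809, 0)]
12. shoelace: 335.544

Area of P2's cell: 335.5440 (4 vertices)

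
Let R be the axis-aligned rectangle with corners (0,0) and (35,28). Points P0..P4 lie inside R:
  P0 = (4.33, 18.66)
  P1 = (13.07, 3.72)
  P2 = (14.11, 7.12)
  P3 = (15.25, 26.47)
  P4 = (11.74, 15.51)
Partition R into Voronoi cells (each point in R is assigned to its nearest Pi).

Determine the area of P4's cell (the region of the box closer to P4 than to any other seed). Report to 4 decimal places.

1. box [0,35]×[0,28]: [(0, 0) (35, 0) (35, 28) (0, 28)]
2. ⊥bis P4·P0 via (8.035,17.085): [(0.7721, 0) (35, 0) (35, 28) (12.675, 28)]  |A|=791.7402
3. ⊥bis P4·P1 via (12.405,9.615): [(4.4794, 8.7209) (35, 12.1639) (35, 28) (12.675, 28)]  |A|=456.8664
4. ⊥bis P4·P2 via (12.925,11.315): [(4.5801, 8.9577) (35, 17.5507) (35, 28) (12.675, 28)]  |A|=371.4924
5. ⊥bis P4·P3 via (13.495,20.99): [(10.1504, 22.0611) (4.5801, 8.9577) (29.2797, 15.9349)]  |A|=142.3922
6. canonical 3-gon: [(10.1504, 22.0611) (4.5801, 8.9577) (29.2797, 15.9349)]
7. shoelace: 142.3922

Area of P4's cell: 142.3922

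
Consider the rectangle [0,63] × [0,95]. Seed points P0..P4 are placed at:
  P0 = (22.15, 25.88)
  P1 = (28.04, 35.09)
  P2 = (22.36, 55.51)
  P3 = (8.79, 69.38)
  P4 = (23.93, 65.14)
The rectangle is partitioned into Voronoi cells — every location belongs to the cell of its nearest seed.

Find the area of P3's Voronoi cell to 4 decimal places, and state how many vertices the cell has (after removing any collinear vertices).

1. box [0,63]×[0,95]: [(0, 0) (63, 0) (63, 95) (0, 95)]
2. ⊥bis P3·P0 via (15.47,47.63): [(0, 42.8788) (63, 62.2277) (63, 95) (0, 95)]  |A|=2674.1461
3. ⊥bis P3·P1 via (18.415,52.235): [(0, 42.8788) (3.861, 44.0646) (63, 77.2645) (63, 95) (0, 95)]  |A|=2229.5166
4. ⊥bis P3·P2 via (15.575,62.445): [(0, 47.2069) (48.8497, 95) (0, 95)]  |A|=1167.3401
5. ⊥bis P3·P4 via (16.36,67.26): [(0, 47.2069) (14.7989, 61.6857) (24.1287, 95) (0, 95)]  |A|=755.5577
6. canonical 4-gon: [(0, 47.2069) (14.7989, 61.6857) (24.1287, 95) (0, 95)]
7. shoelace: 755.5577

Area of P3's cell: 755.5577 (4 vertices)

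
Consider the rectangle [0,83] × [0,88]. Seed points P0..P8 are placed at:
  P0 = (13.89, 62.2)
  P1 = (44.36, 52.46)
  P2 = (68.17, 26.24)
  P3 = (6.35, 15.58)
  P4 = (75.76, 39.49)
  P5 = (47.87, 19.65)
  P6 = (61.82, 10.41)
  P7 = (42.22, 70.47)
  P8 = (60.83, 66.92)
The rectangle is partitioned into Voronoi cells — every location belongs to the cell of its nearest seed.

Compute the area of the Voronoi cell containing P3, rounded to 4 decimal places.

Area of P3's cell: 1033.9475

1. box [0,83]×[0,88]: [(0, 0) (83, 0) (83, 88) (0, 88)]
2. ⊥bis P3·P0 via (10.12,38.89): [(0, 40.5267) (0, 0) (83, 0) (83, 27.1029)]  |A|=2806.6295
3. ⊥bis P3·P1 via (25.355,34.02): [(22.586, 36.8738) (0, 40.5267) (0, 0) (58.3636, 0)]  |A|=1533.7138
4. ⊥bis P3·P2 via (37.26,20.91): [(37.0838, 21.9318) (22.586, 36.8738) (0, 40.5267) (0, 0) (40.8656, 0)]  |A|=1341.8324
5. ⊥bis P3·P4 via (41.055,27.535): [(37.0838, 21.9318) (22.586, 36.8738) (0, 40.5267) (0, 0) (40.8656, 0)]  |A|=1341.8324
6. ⊥bis P3·P5 via (27.11,17.615): [(25.5184, 33.8516) (22.586, 36.8738) (0, 40.5267) (0, 0) (28.8367, 0)]  |A|=1033.9475
7. ⊥bis P3·P6 via (34.085,12.995): [(25.5184, 33.8516) (22.586, 36.8738) (0, 40.5267) (0, 0) (28.8367, 0)]  |A|=1033.9475
8. ⊥bis P3·P7 via (24.285,43.025): [(25.5184, 33.8516) (22.586, 36.8738) (0, 40.5267) (0, 0) (28.8367, 0)]  |A|=1033.9475
9. ⊥bis P3·P8 via (33.59,41.25): [(25.5184, 33.8516) (22.586, 36.8738) (0, 40.5267) (0, 0) (28.8367, 0)]  |A|=1033.9475
10. canonical 5-gon: [(25.5184, 33.8516) (22.586, 36.8738) (0, 40.5267) (0, 0) (28.8367, 0)]
11. shoelace: 1033.9475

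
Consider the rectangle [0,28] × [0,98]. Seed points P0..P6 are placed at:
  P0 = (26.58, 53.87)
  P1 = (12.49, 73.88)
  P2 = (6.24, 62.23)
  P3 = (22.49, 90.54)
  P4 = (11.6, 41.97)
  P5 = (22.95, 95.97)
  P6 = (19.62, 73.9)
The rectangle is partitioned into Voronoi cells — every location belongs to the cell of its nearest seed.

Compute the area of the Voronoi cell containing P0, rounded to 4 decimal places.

Area of P0's cell: 230.1051

1. box [0,28]×[0,98]: [(0, 0) (28, 0) (28, 98) (0, 98)]
2. ⊥bis P0·P1 via (19.535,63.875): [(0, 50.1195) (0, 0) (28, 0) (28, 69.8356)]  |A|=1679.3712
3. ⊥bis P0·P2 via (16.41,58.05): [(18.5065, 63.1508) (0, 18.1242) (0, 0) (28, 0) (28, 69.8356)]  |A|=1383.3115
4. ⊥bis P0·P3 via (24.535,72.205): [(18.5065, 63.1508) (0, 18.1242) (0, 0) (28, 0) (28, 69.8356)]  |A|=1383.3115
5. ⊥bis P0·P4 via (19.09,47.92): [(18.5065, 63.1508) (14.5799, 53.5974) (28, 36.7039) (28, 69.8356)]  |A|=254.5386
6. ⊥bis P0·P5 via (24.765,74.92): [(18.5065, 63.1508) (14.5799, 53.5974) (28, 36.7039) (28, 69.8356)]  |A|=254.5386
7. ⊥bis P0·P6 via (23.1,63.885): [(18.0932, 62.1452) (14.5799, 53.5974) (28, 36.7039) (28, 65.5876)]  |A|=230.1051
8. canonical 4-gon: [(18.0932, 62.1452) (14.5799, 53.5974) (28, 36.7039) (28, 65.5876)]
9. shoelace: 230.1051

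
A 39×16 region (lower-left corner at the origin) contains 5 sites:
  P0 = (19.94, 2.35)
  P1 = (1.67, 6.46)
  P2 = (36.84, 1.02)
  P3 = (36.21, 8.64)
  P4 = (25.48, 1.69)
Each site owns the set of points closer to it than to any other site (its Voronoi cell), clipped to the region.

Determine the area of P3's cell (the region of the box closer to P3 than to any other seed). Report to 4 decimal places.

1. box [0,39]×[0,16]: [(0, 0) (39, 0) (39, 16) (0, 16)]
2. ⊥bis P3·P0 via (28.075,5.495): [(30.1994, 0) (39, 0) (39, 16) (24.0138, 16)]  |A|=190.295
3. ⊥bis P3·P1 via (18.94,7.55): [(30.1994, 0) (39, 0) (39, 16) (24.0138, 16)]  |A|=190.295
4. ⊥bis P3·P2 via (36.525,4.83): [(28.5858, 4.1736) (39, 5.0346) (39, 16) (24.0138, 16)]  |A|=145.7141
5. ⊥bis P3·P4 via (30.845,5.165): [(24.2903, 15.2847) (31.3397, 4.4013) (39, 5.0346) (39, 16) (24.0138, 16)]  |A|=129.9261
6. canonical 5-gon: [(24.2903, 15.2847) (31.3397, 4.4013) (39, 5.0346) (39, 16) (24.0138, 16)]
7. shoelace: 129.9261

Area of P3's cell: 129.9261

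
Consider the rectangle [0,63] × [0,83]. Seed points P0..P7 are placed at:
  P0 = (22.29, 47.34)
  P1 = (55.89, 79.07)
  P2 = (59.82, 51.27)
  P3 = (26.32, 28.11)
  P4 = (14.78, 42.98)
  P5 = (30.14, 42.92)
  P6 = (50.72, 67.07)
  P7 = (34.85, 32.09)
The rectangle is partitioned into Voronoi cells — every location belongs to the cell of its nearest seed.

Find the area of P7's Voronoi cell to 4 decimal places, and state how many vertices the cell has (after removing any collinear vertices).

Area of P7's cell: 964.0061 (5 vertices)

1. box [0,63]×[0,83]: [(0, 0) (63, 0) (63, 83) (0, 83)]
2. ⊥bis P7·P0 via (28.57,39.715): [(0, 16.1846) (0, 0) (63, 0) (63, 68.0718)]  |A|=2654.0745
3. ⊥bis P7·P1 via (45.37,55.58): [(46.9653, 54.8655) (0, 16.1846) (0, 0) (63, 0) (63, 47.6844)]  |A|=2490.6223
4. ⊥bis P7·P2 via (47.335,41.68): [(40.9882, 49.9427) (0, 16.1846) (0, 0) (63, 0) (63, 21.2861)]  |A|=2139.1565
5. ⊥bis P7·P3 via (30.585,30.1): [(40.9882, 49.9427) (26.7848, 38.2447) (44.6293, 0) (63, 0) (63, 21.2861)]  |A|=1068.9895
6. ⊥bis P7·P4 via (24.815,37.535): [(40.9882, 49.9427) (26.7848, 38.2447) (44.6293, 0) (63, 0) (63, 21.2861)]  |A|=1068.9895
7. ⊥bis P7·P5 via (32.495,37.505): [(46.0228, 43.3883) (28.0349, 35.5653) (44.6293, 0) (63, 0) (63, 21.2861)]  |A|=964.0061
8. ⊥bis P7·P6 via (42.785,49.58): [(46.0228, 43.3883) (28.0349, 35.5653) (44.6293, 0) (63, 0) (63, 21.2861)]  |A|=964.0061
9. canonical 5-gon: [(46.0228, 43.3883) (28.0349, 35.5653) (44.6293, 0) (63, 0) (63, 21.2861)]
10. shoelace: 964.0061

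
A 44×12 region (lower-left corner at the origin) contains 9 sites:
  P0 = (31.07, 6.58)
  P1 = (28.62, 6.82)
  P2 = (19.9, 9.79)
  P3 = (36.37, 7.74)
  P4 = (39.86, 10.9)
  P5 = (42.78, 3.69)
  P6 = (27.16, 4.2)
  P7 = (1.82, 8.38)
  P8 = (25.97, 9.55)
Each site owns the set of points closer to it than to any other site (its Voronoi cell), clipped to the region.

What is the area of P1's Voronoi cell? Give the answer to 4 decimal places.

1. box [0,44]×[0,12]: [(0, 0) (44, 0) (44, 12) (0, 12)]
2. ⊥bis P1·P0 via (29.845,6.7): [(0, 0) (29.1887, 0) (30.3642, 12) (0, 12)]  |A|=357.3171
3. ⊥bis P1·P2 via (24.26,8.305): [(21.4313, 0) (29.1887, 0) (30.3642, 12) (25.5185, 12)]  |A|=75.618
4. ⊥bis P1·P3 via (32.495,7.28): [(21.4313, 0) (29.1887, 0) (30.3642, 12) (25.5185, 12)]  |A|=75.618
5. ⊥bis P1·P4 via (34.24,8.86): [(21.4313, 0) (29.1887, 0) (30.3642, 12) (25.5185, 12)]  |A|=75.618
6. ⊥bis P1·P5 via (35.7,5.255): [(21.4313, 0) (29.1887, 0) (30.3642, 12) (25.5185, 12)]  |A|=75.618
7. ⊥bis P1·P6 via (27.89,5.51): [(24.039, 7.656) (29.6333, 4.5386) (30.3642, 12) (25.5185, 12)]  |A|=32.5349
8. ⊥bis P1·P7 via (15.22,7.6): [(24.039, 7.656) (29.6333, 4.5386) (30.3642, 12) (25.5185, 12)]  |A|=32.5349
9. ⊥bis P1·P8 via (27.295,8.185): [(25.7613, 6.6962) (29.6333, 4.5386) (30.2737, 11.0764)]  |A|=13.3482
10. canonical 3-gon: [(25.7613, 6.6962) (29.6333, 4.5386) (30.2737, 11.0764)]
11. shoelace: 13.3482

Area of P1's cell: 13.3482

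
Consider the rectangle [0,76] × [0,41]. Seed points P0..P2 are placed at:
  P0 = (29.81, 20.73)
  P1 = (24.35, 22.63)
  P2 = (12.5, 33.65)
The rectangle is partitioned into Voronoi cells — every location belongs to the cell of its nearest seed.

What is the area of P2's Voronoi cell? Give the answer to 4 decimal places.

1. box [0,76]×[0,41]: [(0, 0) (76, 0) (76, 41) (0, 41)]
2. ⊥bis P2·P0 via (21.155,27.19): [(0, 0) (0.8607, 0) (31.4626, 41) (0, 41)]  |A|=662.6279
3. ⊥bis P2·P1 via (18.425,28.14): [(0, 8.3273) (30.3843, 41) (0, 41)]  |A|=496.3683
4. canonical 3-gon: [(0, 8.3273) (30.3843, 41) (0, 41)]
5. shoelace: 496.3683

Area of P2's cell: 496.3683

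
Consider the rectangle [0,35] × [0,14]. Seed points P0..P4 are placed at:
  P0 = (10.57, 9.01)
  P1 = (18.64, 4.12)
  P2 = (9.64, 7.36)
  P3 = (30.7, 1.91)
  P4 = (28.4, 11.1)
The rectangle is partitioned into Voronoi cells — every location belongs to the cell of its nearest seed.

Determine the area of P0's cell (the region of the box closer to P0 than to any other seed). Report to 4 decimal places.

1. box [0,35]×[0,14]: [(0, 0) (35, 0) (35, 14) (0, 14)]
2. ⊥bis P0·P1 via (14.605,6.565): [(0, 0) (10.627, 0) (19.1102, 14) (0, 14)]  |A|=208.1602
3. ⊥bis P0·P2 via (10.105,8.185): [(0, 13.8805) (14.1911, 5.8819) (19.1102, 14) (0, 14)]  |A|=78.4167
4. ⊥bis P0·P3 via (20.635,5.46): [(0, 13.8805) (14.1911, 5.8819) (19.1102, 14) (0, 14)]  |A|=78.4167
5. ⊥bis P0·P4 via (19.485,10.055): [(0, 13.8805) (14.1911, 5.8819) (19.0368, 13.8788) (19.0226, 14) (0, 14)]  |A|=78.4114
6. canonical 5-gon: [(0, 13.8805) (14.1911, 5.8819) (19.0368, 13.8788) (19.0226, 14) (0, 14)]
7. shoelace: 78.4114

Area of P0's cell: 78.4114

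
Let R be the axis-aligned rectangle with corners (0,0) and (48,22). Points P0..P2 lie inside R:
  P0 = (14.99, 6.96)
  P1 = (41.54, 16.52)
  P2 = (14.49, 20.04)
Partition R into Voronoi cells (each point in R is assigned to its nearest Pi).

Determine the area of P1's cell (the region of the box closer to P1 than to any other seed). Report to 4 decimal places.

Area of P1's cell: 412.5668

1. box [0,48]×[0,22]: [(0, 0) (48, 0) (48, 22) (0, 22)]
2. ⊥bis P1·P0 via (28.265,11.74): [(32.4923, 0) (48, 0) (48, 22) (24.5706, 22)]  |A|=428.308
3. ⊥bis P1·P2 via (28.015,18.28): [(27.4562, 13.9861) (32.4923, 0) (48, 0) (48, 22) (28.4991, 22)]  |A|=412.5668
4. canonical 5-gon: [(27.4562, 13.9861) (32.4923, 0) (48, 0) (48, 22) (28.4991, 22)]
5. shoelace: 412.5668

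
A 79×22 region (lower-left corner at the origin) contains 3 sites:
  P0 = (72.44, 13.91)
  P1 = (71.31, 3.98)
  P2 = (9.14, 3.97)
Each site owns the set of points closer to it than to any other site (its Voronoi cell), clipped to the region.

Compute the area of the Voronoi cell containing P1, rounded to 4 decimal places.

1. box [0,79]×[0,22]: [(0, 0) (79, 0) (79, 22) (0, 22)]
2. ⊥bis P1·P0 via (71.875,8.945): [(0, 17.1241) (0, 0) (79, 0) (79, 8.1342)]  |A|=997.704
3. ⊥bis P1·P2 via (40.225,3.975): [(40.2236, 12.5468) (40.2256, 0) (79, 0) (79, 8.1342)]  |A|=400.9548
4. canonical 4-gon: [(40.2236, 12.5468) (40.2256, 0) (79, 0) (79, 8.1342)]
5. shoelace: 400.9548

Area of P1's cell: 400.9548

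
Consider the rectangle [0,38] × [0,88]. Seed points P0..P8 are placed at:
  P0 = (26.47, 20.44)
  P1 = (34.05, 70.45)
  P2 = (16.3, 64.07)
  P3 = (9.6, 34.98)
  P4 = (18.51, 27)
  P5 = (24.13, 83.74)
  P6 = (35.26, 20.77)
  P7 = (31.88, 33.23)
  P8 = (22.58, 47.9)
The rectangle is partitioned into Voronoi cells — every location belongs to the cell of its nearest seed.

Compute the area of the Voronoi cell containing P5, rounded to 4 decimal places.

Area of P5's cell: 392.1556

1. box [0,38]×[0,88]: [(0, 0) (38, 0) (38, 88) (0, 88)]
2. ⊥bis P5·P0 via (25.3,52.09): [(0, 51.1547) (38, 52.5595) (38, 88) (0, 88)]  |A|=1373.4299
3. ⊥bis P5·P1 via (29.09,77.095): [(0, 55.3815) (38, 83.7457) (38, 88) (0, 88)]  |A|=700.5846
4. ⊥bis P5·P2 via (20.215,73.905): [(0, 81.9519) (23.2159, 72.7104) (38, 83.7457) (38, 88) (0, 88)]  |A|=392.1556
5. ⊥bis P5·P3 via (16.865,59.36): [(0, 81.9519) (23.2159, 72.7104) (38, 83.7457) (38, 88) (0, 88)]  |A|=392.1556
6. ⊥bis P5·P4 via (21.32,55.37): [(0, 81.9519) (23.2159, 72.7104) (38, 83.7457) (38, 88) (0, 88)]  |A|=392.1556
7. ⊥bis P5·P6 via (29.695,52.255): [(0, 81.9519) (23.2159, 72.7104) (38, 83.7457) (38, 88) (0, 88)]  |A|=392.1556
8. ⊥bis P5·P7 via (28.005,58.485): [(0, 81.9519) (23.2159, 72.7104) (38, 83.7457) (38, 88) (0, 88)]  |A|=392.1556
9. ⊥bis P5·P8 via (23.355,65.82): [(0, 81.9519) (23.2159, 72.7104) (38, 83.7457) (38, 88) (0, 88)]  |A|=392.1556
10. canonical 5-gon: [(0, 81.9519) (23.2159, 72.7104) (38, 83.7457) (38, 88) (0, 88)]
11. shoelace: 392.1556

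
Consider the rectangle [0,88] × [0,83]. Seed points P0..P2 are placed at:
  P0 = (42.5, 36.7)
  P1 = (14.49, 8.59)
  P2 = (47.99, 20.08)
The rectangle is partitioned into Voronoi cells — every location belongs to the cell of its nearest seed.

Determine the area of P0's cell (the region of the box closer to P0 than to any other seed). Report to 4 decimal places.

1. box [0,88]×[0,83]: [(0, 0) (88, 0) (88, 83) (0, 83)]
2. ⊥bis P0·P1 via (28.495,22.645): [(0, 51.0386) (51.2208, 0) (88, 0) (88, 83) (0, 83)]  |A|=5996.8791
3. ⊥bis P0·P2 via (45.245,28.39): [(0, 51.0386) (28.3352, 22.8043) (88, 42.513) (88, 83) (0, 83)]  |A|=4309.2517
4. canonical 5-gon: [(0, 51.0386) (28.3352, 22.8043) (88, 42.513) (88, 83) (0, 83)]
5. shoelace: 4309.2517

Area of P0's cell: 4309.2517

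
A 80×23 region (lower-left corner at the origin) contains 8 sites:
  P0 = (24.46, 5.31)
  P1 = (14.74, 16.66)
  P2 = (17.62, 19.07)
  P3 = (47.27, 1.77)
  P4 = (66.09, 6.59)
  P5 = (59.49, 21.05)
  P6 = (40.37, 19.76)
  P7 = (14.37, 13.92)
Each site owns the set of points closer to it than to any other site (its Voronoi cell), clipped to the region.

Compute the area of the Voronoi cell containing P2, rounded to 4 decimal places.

Area of P2's cell: 118.3800

1. box [0,80]×[0,23]: [(0, 0) (80, 0) (80, 23) (0, 23)]
2. ⊥bis P2·P0 via (21.04,12.19): [(0, 1.7312) (42.7864, 23) (0, 23)]  |A|=455.0088
3. ⊥bis P2·P1 via (16.18,17.865): [(20.9615, 12.151) (42.7864, 23) (11.883, 23)]  |A|=167.6359
4. ⊥bis P2·P3 via (32.445,10.42): [(20.9615, 12.151) (38.559, 20.8986) (39.7851, 23) (11.883, 23)]  |A|=164.4823
5. ⊥bis P2·P4 via (41.855,12.83): [(20.9615, 12.151) (38.559, 20.8986) (39.7851, 23) (11.883, 23)]  |A|=164.4823
6. ⊥bis P2·P5 via (38.555,20.06): [(20.9615, 12.151) (38.5163, 20.8774) (38.416, 23) (11.883, 23)]  |A|=162.9974
7. ⊥bis P2·P6 via (28.995,19.415): [(20.9615, 12.151) (29.0927, 16.193) (28.8863, 23) (11.883, 23)]  |A|=120.3263
8. ⊥bis P2·P7 via (15.995,16.495): [(18.8163, 14.7146) (22.0339, 12.6841) (29.0927, 16.193) (28.8863, 23) (11.883, 23)]  |A|=118.38
9. canonical 5-gon: [(18.8163, 14.7146) (22.0339, 12.6841) (29.0927, 16.193) (28.8863, 23) (11.883, 23)]
10. shoelace: 118.38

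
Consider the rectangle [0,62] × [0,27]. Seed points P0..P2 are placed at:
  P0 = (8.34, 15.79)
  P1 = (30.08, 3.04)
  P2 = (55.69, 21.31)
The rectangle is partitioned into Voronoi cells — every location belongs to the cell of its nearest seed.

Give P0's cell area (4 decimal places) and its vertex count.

1. box [0,62]×[0,27]: [(0, 0) (62, 0) (62, 27) (0, 27)]
2. ⊥bis P0·P1 via (19.21,9.415): [(0, 0) (13.6883, 0) (29.5232, 27) (0, 27)]  |A|=583.3554
3. ⊥bis P0·P2 via (32.015,18.55): [(0, 0) (13.6883, 0) (29.5232, 27) (0, 27)]  |A|=583.3554
4. canonical 4-gon: [(0, 0) (13.6883, 0) (29.5232, 27) (0, 27)]
5. shoelace: 583.3554

Area of P0's cell: 583.3554 (4 vertices)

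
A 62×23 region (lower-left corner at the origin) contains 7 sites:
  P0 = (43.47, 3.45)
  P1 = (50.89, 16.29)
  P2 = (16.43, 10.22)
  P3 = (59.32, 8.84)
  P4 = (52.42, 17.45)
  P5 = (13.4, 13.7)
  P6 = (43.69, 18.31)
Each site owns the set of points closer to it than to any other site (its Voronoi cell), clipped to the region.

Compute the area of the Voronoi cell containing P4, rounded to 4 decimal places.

1. box [0,62]×[0,23]: [(0, 0) (62, 0) (62, 23) (0, 23)]
2. ⊥bis P4·P0 via (47.945,10.45): [(62, 1.4648) (62, 23) (28.3137, 23)]  |A|=362.7198
3. ⊥bis P4·P1 via (51.655,16.87): [(62, 3.2253) (62, 23) (47.0074, 23)]  |A|=148.2369
4. ⊥bis P4·P2 via (34.425,13.835): [(62, 3.2253) (62, 23) (47.0074, 23)]  |A|=148.2369
5. ⊥bis P4·P3 via (55.87,13.145): [(55.0048, 12.4517) (62, 18.0575) (62, 23) (47.0074, 23)]  |A|=96.36
6. ⊥bis P4·P5 via (32.91,15.575): [(55.0048, 12.4517) (62, 18.0575) (62, 23) (47.0074, 23)]  |A|=96.36
7. ⊥bis P4·P6 via (48.055,17.88): [(48.3809, 21.1884) (55.0048, 12.4517) (62, 18.0575) (62, 23) (48.5594, 23)]  |A|=94.9542
8. canonical 5-gon: [(48.3809, 21.1884) (55.0048, 12.4517) (62, 18.0575) (62, 23) (48.5594, 23)]
9. shoelace: 94.9542

Area of P4's cell: 94.9542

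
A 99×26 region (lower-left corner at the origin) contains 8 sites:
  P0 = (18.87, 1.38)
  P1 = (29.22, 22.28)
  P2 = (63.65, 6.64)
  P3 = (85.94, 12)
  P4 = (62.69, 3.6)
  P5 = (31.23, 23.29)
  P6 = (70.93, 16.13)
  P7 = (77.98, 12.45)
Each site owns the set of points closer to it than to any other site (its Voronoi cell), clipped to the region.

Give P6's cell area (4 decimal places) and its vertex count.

Area of P6's cell: 280.9347 (4 vertices)

1. box [0,99]×[0,26]: [(0, 0) (99, 0) (99, 26) (0, 26)]
2. ⊥bis P6·P0 via (44.9,8.755): [(47.3805, 0) (99, 0) (99, 26) (40.014, 26)]  |A|=1437.8708
3. ⊥bis P6·P1 via (50.075,19.205): [(47.2903, 0.3186) (47.3805, 0) (99, 0) (99, 26) (51.0769, 26)]  |A|=1295.8157
4. ⊥bis P6·P2 via (67.29,11.385): [(50.7885, 24.0437) (82.1312, 0) (99, 0) (99, 26) (51.0769, 26)]  |A|=876.4204
5. ⊥bis P6·P3 via (78.435,14.065): [(50.7885, 24.0437) (75.8837, 4.7926) (81.7189, 26) (51.0769, 26)]  |A|=352.2422
6. ⊥bis P6·P4 via (66.81,9.865): [(50.7885, 24.0437) (75.8837, 4.7926) (81.7189, 26) (51.0769, 26)]  |A|=352.2422
7. ⊥bis P6·P5 via (51.08,19.71): [(51.7312, 23.3205) (75.8837, 4.7926) (81.7189, 26) (52.2144, 26)]  |A|=349.6918
8. ⊥bis P6·P7 via (74.455,14.29): [(51.7312, 23.3205) (71.3235, 8.2908) (80.5675, 26) (52.2144, 26)]  |A|=280.9347
9. canonical 4-gon: [(51.7312, 23.3205) (71.3235, 8.2908) (80.5675, 26) (52.2144, 26)]
10. shoelace: 280.9347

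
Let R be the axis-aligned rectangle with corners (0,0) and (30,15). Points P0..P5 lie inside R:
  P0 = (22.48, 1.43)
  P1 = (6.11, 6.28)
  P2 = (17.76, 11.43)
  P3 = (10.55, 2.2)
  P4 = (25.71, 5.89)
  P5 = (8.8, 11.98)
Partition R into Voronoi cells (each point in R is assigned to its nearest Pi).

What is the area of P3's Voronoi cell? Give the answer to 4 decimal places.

1. box [0,30]×[0,15]: [(0, 0) (30, 0) (30, 15) (0, 15)]
2. ⊥bis P3·P0 via (16.515,1.815): [(0, 0) (16.3979, 0) (17.366, 15) (0, 15)]  |A|=253.2289
3. ⊥bis P3·P1 via (8.33,4.24): [(4.4338, 0) (16.3979, 0) (17.3017, 14.0033)]  |A|=83.7682
4. ⊥bis P3·P2 via (14.155,6.815): [(12.1415, 8.3878) (4.4338, 0) (16.3979, 0) (16.709, 4.82)]  |A|=61.7387
5. ⊥bis P3·P4 via (18.13,4.045): [(12.1415, 8.3878) (4.4338, 0) (16.3979, 0) (16.709, 4.82)]  |A|=61.7387
6. ⊥bis P3·P5 via (9.675,7.09): [(13.0336, 7.691) (11.1996, 7.3628) (4.4338, 0) (16.3979, 0) (16.709, 4.82)]  |A|=60.9533
7. canonical 5-gon: [(13.0336, 7.691) (11.1996, 7.3628) (4.4338, 0) (16.3979, 0) (16.709, 4.82)]
8. shoelace: 60.9533

Area of P3's cell: 60.9533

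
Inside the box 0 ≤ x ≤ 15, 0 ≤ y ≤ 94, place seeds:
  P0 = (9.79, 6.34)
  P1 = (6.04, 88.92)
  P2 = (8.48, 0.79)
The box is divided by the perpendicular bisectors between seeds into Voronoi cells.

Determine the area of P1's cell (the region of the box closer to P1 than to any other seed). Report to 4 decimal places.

1. box [0,15]×[0,94]: [(0, 0) (15, 0) (15, 94) (0, 94)]
2. ⊥bis P1·P0 via (7.915,47.63): [(0, 47.2706) (15, 47.9517) (15, 94) (0, 94)]  |A|=695.8327
3. ⊥bis P1·P2 via (7.26,44.855): [(0, 47.2706) (15, 47.9517) (15, 94) (0, 94)]  |A|=695.8327
4. canonical 4-gon: [(0, 47.2706) (15, 47.9517) (15, 94) (0, 94)]
5. shoelace: 695.8327

Area of P1's cell: 695.8327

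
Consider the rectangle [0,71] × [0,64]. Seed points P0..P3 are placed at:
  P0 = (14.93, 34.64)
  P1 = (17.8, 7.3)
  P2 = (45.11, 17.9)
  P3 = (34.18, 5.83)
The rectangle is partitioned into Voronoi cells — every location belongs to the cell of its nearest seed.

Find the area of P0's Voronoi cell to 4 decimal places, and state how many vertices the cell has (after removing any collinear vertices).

Area of P0's cell: 1686.3770 (5 vertices)

1. box [0,71]×[0,64]: [(0, 0) (71, 0) (71, 64) (0, 64)]
2. ⊥bis P0·P1 via (16.365,20.97): [(0, 19.2521) (71, 26.7053) (71, 64) (0, 64)]  |A|=2912.5134
3. ⊥bis P0·P2 via (30.02,26.27): [(0, 19.2521) (27.7427, 22.1644) (50.9478, 64) (0, 64)]  |A|=1686.4305
4. ⊥bis P0·P3 via (24.555,20.235): [(0, 19.2521) (27.3866, 22.127) (27.9195, 22.4831) (50.9478, 64) (0, 64)]  |A|=1686.377
5. canonical 5-gon: [(0, 19.2521) (27.3866, 22.127) (27.9195, 22.4831) (50.9478, 64) (0, 64)]
6. shoelace: 1686.377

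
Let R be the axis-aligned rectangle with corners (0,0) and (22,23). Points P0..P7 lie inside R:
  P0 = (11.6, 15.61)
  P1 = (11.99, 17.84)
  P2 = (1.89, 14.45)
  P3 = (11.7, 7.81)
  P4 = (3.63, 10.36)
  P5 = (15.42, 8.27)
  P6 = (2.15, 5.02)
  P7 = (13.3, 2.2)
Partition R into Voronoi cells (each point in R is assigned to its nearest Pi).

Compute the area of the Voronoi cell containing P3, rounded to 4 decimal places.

1. box [0,22]×[0,23]: [(0, 0) (22, 0) (22, 23) (0, 23)]
2. ⊥bis P3·P0 via (11.65,11.71): [(0, 11.5606) (0, 0) (22, 0) (22, 11.8427)]  |A|=257.4367
3. ⊥bis P3·P1 via (11.845,12.825): [(0, 11.5606) (0, 0) (22, 0) (22, 11.8427)]  |A|=257.4367
4. ⊥bis P3·P2 via (6.795,11.13): [(7.1485, 11.6523) (0, 1.091) (0, 0) (22, 0) (22, 11.8427)]  |A|=220.0155
5. ⊥bis P3·P4 via (7.665,9.085): [(8.4816, 11.6694) (4.7943, 0) (22, 0) (22, 11.8427)]  |A|=180.437
6. ⊥bis P3·P5 via (13.56,8.04): [(13.1039, 11.7286) (8.4816, 11.6694) (4.7943, 0) (14.5542, 0)]  |A|=84.0954
7. ⊥bis P3·P6 via (6.925,6.415): [(13.1039, 11.7286) (8.4816, 11.6694) (6.8752, 6.5855) (8.7991, 0) (14.5542, 0)]  |A|=70.9085
8. ⊥bis P3·P7 via (12.5,5.005): [(13.8864, 5.4004) (13.1039, 11.7286) (8.4816, 11.6694) (6.8752, 6.5855) (7.734, 3.6457)]  |A|=43.2193
9. canonical 5-gon: [(13.8864, 5.4004) (13.1039, 11.7286) (8.4816, 11.6694) (6.8752, 6.5855) (7.734, 3.6457)]
10. shoelace: 43.2193

Area of P3's cell: 43.2193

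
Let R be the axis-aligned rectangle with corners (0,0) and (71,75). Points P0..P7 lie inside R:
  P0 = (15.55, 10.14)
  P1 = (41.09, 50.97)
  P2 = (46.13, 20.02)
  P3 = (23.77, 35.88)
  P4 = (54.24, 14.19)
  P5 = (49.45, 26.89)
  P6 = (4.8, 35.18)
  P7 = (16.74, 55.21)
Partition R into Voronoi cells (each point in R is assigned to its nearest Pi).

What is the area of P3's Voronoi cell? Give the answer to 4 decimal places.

1. box [0,71]×[0,75]: [(0, 0) (71, 0) (71, 75) (0, 75)]
2. ⊥bis P3·P0 via (19.66,23.01): [(0, 29.2884) (71, 6.6147) (71, 75) (0, 75)]  |A|=4050.4408
3. ⊥bis P3·P1 via (32.43,43.425): [(0, 29.2884) (61.9955, 9.4903) (4.9204, 75) (0, 75)]  |A|=1578.125
4. ⊥bis P3·P2 via (34.95,27.95): [(0, 29.2884) (29.2694, 19.9413) (39.8697, 34.8859) (4.9204, 75) (0, 75)]  |A|=1278.1928
5. ⊥bis P3·P4 via (39.005,25.035): [(0, 29.2884) (29.2694, 19.9413) (39.8697, 34.8859) (4.9204, 75) (0, 75)]  |A|=1278.1928
6. ⊥bis P3·P5 via (36.61,31.385): [(0, 29.2884) (29.2694, 19.9413) (35.8533, 29.2235) (38.4186, 36.5514) (4.9204, 75) (0, 75)]  |A|=1270.7402
7. ⊥bis P3·P6 via (14.285,35.53): [(14.6884, 24.5977) (29.2694, 19.9413) (35.8533, 29.2235) (38.4186, 36.5514) (13.1783, 65.5217)]  |A|=649.2083
8. ⊥bis P3·P7 via (20.255,45.545): [(13.9994, 43.2699) (14.6884, 24.5977) (29.2694, 19.9413) (35.8533, 29.2235) (38.4186, 36.5514) (28.0979, 48.3973)]  |A|=490.2451
9. canonical 6-gon: [(13.9994, 43.2699) (14.6884, 24.5977) (29.2694, 19.9413) (35.8533, 29.2235) (38.4186, 36.5514) (28.0979, 48.3973)]
10. shoelace: 490.2451

Area of P3's cell: 490.2451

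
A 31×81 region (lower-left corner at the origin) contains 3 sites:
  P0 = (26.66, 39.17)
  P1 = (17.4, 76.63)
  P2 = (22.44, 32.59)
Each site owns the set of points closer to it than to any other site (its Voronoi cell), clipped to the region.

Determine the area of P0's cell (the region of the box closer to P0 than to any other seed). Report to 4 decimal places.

Area of P0's cell: 452.6527

1. box [0,31]×[0,81]: [(0, 0) (31, 0) (31, 81) (0, 81)]
2. ⊥bis P0·P1 via (22.03,57.9): [(0, 52.4542) (0, 0) (31, 0) (31, 60.1174)]  |A|=1744.8599
3. ⊥bis P0·P2 via (24.55,35.88): [(0, 52.4542) (0, 51.6248) (31, 31.7434) (31, 60.1174)]  |A|=452.6527
4. canonical 4-gon: [(0, 52.4542) (0, 51.6248) (31, 31.7434) (31, 60.1174)]
5. shoelace: 452.6527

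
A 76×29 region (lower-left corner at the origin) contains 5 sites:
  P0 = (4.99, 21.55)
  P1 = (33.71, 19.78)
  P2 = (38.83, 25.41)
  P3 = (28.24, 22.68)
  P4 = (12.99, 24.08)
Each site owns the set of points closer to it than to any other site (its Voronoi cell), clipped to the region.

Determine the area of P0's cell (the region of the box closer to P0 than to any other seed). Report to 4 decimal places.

Area of P0's cell: 336.9689

1. box [0,76]×[0,29]: [(0, 0) (76, 0) (76, 29) (0, 29)]
2. ⊥bis P0·P1 via (19.35,20.665): [(0, 0) (18.0764, 0) (19.8637, 29) (0, 29)]  |A|=550.1316
3. ⊥bis P0·P2 via (21.91,23.48): [(0, 0) (18.0764, 0) (19.8637, 29) (0, 29)]  |A|=550.1316
4. ⊥bis P0·P3 via (16.615,22.115): [(0, 0) (17.6898, 0) (16.2804, 29) (0, 29)]  |A|=492.5681
5. ⊥bis P0·P4 via (8.99,22.815): [(0, 0) (16.2052, 0) (7.034, 29) (0, 29)]  |A|=336.9689
6. canonical 4-gon: [(0, 0) (16.2052, 0) (7.034, 29) (0, 29)]
7. shoelace: 336.9689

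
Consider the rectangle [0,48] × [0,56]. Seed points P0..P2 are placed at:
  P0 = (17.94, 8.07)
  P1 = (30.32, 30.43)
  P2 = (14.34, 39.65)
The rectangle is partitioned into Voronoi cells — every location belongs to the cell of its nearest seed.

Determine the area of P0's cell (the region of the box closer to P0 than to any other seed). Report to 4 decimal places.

1. box [0,48]×[0,56]: [(0, 0) (48, 0) (48, 56) (0, 56)]
2. ⊥bis P0·P1 via (24.13,19.25): [(0, 32.61) (0, 0) (48, 0) (48, 6.034)]  |A|=927.4549
3. ⊥bis P0·P2 via (16.14,23.86): [(15.8611, 23.8282) (0, 22.0201) (0, 0) (48, 0) (48, 6.034)]  |A|=843.4711
4. canonical 5-gon: [(15.8611, 23.8282) (0, 22.0201) (0, 0) (48, 0) (48, 6.034)]
5. shoelace: 843.4711

Area of P0's cell: 843.4711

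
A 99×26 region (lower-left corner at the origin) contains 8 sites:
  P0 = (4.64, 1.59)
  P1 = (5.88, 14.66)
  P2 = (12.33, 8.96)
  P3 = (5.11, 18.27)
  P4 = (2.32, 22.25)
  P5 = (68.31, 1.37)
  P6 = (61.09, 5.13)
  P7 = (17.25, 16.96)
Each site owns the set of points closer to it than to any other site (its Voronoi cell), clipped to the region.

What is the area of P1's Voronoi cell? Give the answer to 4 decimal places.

Area of P1's cell: 77.1280

1. box [0,99]×[0,26]: [(0, 0) (99, 0) (99, 26) (0, 26)]
2. ⊥bis P1·P0 via (5.26,8.125): [(0, 8.624) (90.9001, 0) (99, 0) (99, 26) (0, 26)]  |A|=2182.037
3. ⊥bis P1·P2 via (9.105,11.81): [(0, 8.624) (5.803, 8.0735) (21.645, 26) (0, 26)]  |A|=244.4257
4. ⊥bis P1·P3 via (5.495,16.465): [(0, 15.2929) (0, 8.624) (5.803, 8.0735) (15.0128, 18.4951)]  |A|=82.8327
5. ⊥bis P1·P4 via (4.1,18.455): [(0, 15.2929) (0, 8.624) (5.803, 8.0735) (15.0128, 18.4951)]  |A|=82.8327
6. ⊥bis P1·P5 via (37.095,8.015): [(0, 15.2929) (0, 8.624) (5.803, 8.0735) (15.0128, 18.4951)]  |A|=82.8327
7. ⊥bis P1·P6 via (33.485,9.895): [(0, 15.2929) (0, 8.624) (5.803, 8.0735) (15.0128, 18.4951)]  |A|=82.8327
8. ⊥bis P1·P7 via (11.565,15.81): [(11.1869, 17.6791) (0, 15.2929) (0, 8.624) (5.803, 8.0735) (11.7652, 14.8202)]  |A|=77.128
9. canonical 5-gon: [(11.1869, 17.6791) (0, 15.2929) (0, 8.624) (5.803, 8.0735) (11.7652, 14.8202)]
10. shoelace: 77.128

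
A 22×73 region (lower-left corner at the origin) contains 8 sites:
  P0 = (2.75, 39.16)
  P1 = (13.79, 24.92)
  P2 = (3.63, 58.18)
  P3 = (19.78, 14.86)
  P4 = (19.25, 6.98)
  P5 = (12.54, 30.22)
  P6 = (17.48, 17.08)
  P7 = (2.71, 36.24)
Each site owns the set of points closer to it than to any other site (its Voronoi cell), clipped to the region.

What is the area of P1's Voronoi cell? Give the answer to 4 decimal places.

1. box [0,22]×[0,73]: [(0, 0) (22, 0) (22, 73) (0, 73)]
2. ⊥bis P1·P0 via (8.27,32.04): [(0, 25.6284) (0, 0) (22, 0) (22, 42.6846)]  |A|=751.4434
3. ⊥bis P1·P2 via (8.71,41.55): [(0, 25.6284) (0, 0) (22, 0) (22, 42.6846)]  |A|=751.4434
4. ⊥bis P1·P3 via (16.785,19.89): [(0, 25.6284) (0, 9.8958) (22, 22.9952) (22, 42.6846)]  |A|=389.6434
5. ⊥bis P1·P4 via (16.52,15.95): [(0, 25.6284) (0, 10.9222) (3.5263, 11.9954) (22, 22.9952) (22, 42.6846)]  |A|=387.8337
6. ⊥bis P1·P5 via (13.165,27.57): [(0, 24.465) (0, 10.9222) (3.5263, 11.9954) (22, 22.9952) (22, 29.6537)]  |A|=231.6968
7. ⊥bis P1·P6 via (15.635,21): [(0, 24.465) (0, 13.6412) (22, 23.9958) (22, 29.6537)]  |A|=181.3
8. ⊥bis P1·P7 via (8.25,30.58): [(2.6383, 25.0873) (0, 22.5049) (0, 13.6412) (22, 23.9958) (22, 29.6537)]  |A|=178.7143
9. canonical 5-gon: [(2.6383, 25.0873) (0, 22.5049) (0, 13.6412) (22, 23.9958) (22, 29.6537)]
10. shoelace: 178.7143

Area of P1's cell: 178.7143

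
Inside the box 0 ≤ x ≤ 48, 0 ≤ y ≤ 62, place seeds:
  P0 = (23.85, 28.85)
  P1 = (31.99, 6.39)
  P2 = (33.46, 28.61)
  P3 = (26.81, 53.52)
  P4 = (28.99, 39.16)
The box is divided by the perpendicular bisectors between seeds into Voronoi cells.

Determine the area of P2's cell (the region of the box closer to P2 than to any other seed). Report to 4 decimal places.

Area of P2's cell: 383.6420

1. box [0,48]×[0,62]: [(0, 0) (48, 0) (48, 62) (0, 62)]
2. ⊥bis P2·P0 via (28.655,28.73): [(27.9375, 0) (48, 0) (48, 62) (29.4859, 62)]  |A|=1195.8752
3. ⊥bis P2·P1 via (32.725,17.5): [(28.3817, 17.7873) (48, 16.4895) (48, 62) (29.4859, 62)]  |A|=855.6985
4. ⊥bis P2·P3 via (30.135,41.065): [(28.9552, 40.75) (28.3817, 17.7873) (48, 16.4895) (48, 45.8343)]  |A|=505.0496
5. ⊥bis P2·P4 via (31.225,33.885): [(28.7576, 32.8396) (28.3817, 17.7873) (48, 16.4895) (48, 40.9925)]  |A|=383.642
6. canonical 4-gon: [(28.7576, 32.8396) (28.3817, 17.7873) (48, 16.4895) (48, 40.9925)]
7. shoelace: 383.642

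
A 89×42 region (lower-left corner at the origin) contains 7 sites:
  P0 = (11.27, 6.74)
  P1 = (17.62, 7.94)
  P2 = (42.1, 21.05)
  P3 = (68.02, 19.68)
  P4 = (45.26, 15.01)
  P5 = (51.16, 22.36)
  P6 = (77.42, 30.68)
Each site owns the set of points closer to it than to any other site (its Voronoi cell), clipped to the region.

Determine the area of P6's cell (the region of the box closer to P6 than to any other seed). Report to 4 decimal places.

Area of P6's cell: 528.9937

1. box [0,89]×[0,42]: [(0, 0) (89, 0) (89, 42) (0, 42)]
2. ⊥bis P6·P0 via (44.345,18.71): [(51.1162, 0) (89, 0) (89, 42) (35.9162, 42)]  |A|=1910.318
3. ⊥bis P6·P1 via (47.52,19.31): [(54.863, 0) (89, 0) (89, 42) (38.8917, 42)]  |A|=1769.1514
4. ⊥bis P6·P2 via (59.76,25.865): [(66.8121, 0) (89, 0) (89, 42) (55.3608, 42)]  |A|=1172.3694
5. ⊥bis P6·P3 via (72.72,25.18): [(56.0667, 39.411) (89, 11.268) (89, 42) (55.3608, 42)]  |A|=549.599
6. ⊥bis P6·P4 via (61.34,22.845): [(56.0667, 39.411) (89, 11.268) (89, 42) (55.3608, 42)]  |A|=549.599
7. ⊥bis P6·P5 via (64.29,26.52): [(61.7424, 34.5609) (89, 11.268) (89, 42) (59.3854, 42)]  |A|=528.9937
8. canonical 4-gon: [(61.7424, 34.5609) (89, 11.268) (89, 42) (59.3854, 42)]
9. shoelace: 528.9937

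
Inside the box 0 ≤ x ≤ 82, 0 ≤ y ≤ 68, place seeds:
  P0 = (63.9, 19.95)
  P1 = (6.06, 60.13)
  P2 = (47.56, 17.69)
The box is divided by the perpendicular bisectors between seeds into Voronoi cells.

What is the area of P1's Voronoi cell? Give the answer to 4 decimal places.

Area of P1's cell: 1556.9437

1. box [0,82]×[0,68]: [(0, 0) (82, 0) (82, 68) (0, 68)]
2. ⊥bis P1·P0 via (34.98,40.04): [(0, 0) (7.1652, 0) (54.4031, 68) (0, 68)]  |A|=2093.3231
3. ⊥bis P1·P2 via (26.81,38.91): [(0, 12.6938) (49.837, 61.427) (54.4031, 68) (0, 68)]  |A|=1556.9437
4. canonical 4-gon: [(0, 12.6938) (49.837, 61.427) (54.4031, 68) (0, 68)]
5. shoelace: 1556.9437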